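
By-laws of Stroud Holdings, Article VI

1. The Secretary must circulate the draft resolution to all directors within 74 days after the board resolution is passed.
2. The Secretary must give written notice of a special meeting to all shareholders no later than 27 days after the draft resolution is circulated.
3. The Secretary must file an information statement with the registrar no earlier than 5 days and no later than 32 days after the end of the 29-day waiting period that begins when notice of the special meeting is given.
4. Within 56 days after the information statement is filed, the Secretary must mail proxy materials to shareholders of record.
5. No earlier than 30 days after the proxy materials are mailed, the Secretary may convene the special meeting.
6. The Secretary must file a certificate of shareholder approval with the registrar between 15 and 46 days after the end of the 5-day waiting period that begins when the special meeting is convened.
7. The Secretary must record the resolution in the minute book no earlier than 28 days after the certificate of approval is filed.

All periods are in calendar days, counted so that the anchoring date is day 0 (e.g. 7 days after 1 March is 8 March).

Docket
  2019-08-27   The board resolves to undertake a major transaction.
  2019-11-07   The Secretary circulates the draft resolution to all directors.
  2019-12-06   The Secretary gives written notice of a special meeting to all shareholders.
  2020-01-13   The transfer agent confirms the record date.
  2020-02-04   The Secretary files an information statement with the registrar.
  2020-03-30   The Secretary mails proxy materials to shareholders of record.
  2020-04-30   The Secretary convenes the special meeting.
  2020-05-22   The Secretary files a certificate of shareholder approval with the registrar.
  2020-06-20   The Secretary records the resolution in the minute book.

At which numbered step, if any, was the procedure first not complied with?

Step 2

Step 1: 74 days after 2019-08-27 (when the board resolution is passed) is 2019-11-09; completed 2019-11-07, before the deadline.
Step 2: 27 days after 2019-11-07 (when the draft resolution is circulated) is 2019-12-04; 2019-12-06 misses that deadline by 2 days.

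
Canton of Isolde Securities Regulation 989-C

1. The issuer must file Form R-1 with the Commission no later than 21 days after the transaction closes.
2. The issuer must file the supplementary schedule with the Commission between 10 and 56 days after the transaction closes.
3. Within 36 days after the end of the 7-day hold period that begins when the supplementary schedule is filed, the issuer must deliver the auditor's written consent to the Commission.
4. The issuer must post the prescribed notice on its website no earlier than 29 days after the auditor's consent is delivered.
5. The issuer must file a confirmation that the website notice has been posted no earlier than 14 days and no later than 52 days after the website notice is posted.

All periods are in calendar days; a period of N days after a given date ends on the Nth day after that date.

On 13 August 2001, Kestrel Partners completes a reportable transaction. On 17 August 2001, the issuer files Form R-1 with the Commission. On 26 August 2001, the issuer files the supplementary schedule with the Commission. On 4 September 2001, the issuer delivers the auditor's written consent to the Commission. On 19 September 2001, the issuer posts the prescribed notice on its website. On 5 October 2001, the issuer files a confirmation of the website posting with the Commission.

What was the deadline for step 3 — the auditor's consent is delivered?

8 October 2001

The supplementary schedule is filed on 26 August 2001; the 7-day hold period therefore ends 2 September 2001, and step 3 runs from that date. 36 days after 2 September 2001 is 8 October 2001.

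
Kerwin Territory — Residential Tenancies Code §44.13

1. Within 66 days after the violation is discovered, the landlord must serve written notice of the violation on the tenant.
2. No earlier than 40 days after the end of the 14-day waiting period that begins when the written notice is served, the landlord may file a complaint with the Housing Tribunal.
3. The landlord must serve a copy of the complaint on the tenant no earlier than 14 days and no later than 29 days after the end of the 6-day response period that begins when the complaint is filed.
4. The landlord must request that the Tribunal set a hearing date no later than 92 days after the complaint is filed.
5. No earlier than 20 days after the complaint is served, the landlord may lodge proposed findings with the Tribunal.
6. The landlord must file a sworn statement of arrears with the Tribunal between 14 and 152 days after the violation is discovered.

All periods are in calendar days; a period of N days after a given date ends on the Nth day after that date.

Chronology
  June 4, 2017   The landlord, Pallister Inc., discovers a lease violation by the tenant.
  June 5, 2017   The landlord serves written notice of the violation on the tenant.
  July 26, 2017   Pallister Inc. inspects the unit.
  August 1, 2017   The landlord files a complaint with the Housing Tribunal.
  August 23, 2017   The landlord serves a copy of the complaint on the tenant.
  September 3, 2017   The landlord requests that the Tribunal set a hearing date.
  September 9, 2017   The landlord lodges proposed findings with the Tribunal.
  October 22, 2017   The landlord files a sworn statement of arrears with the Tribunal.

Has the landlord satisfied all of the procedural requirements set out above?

(1) due by June 4, 2017 + 66 days = August 9, 2017; June 5, 2017 is within that limit.
(2) permitted from June 19, 2017 + 40 days = July 29, 2017 onward; done August 1, 2017 — permitted.
(3) the permitted window runs from August 7, 2017 + 14 = August 21, 2017 to August 7, 2017 + 29 = September 5, 2017; done August 23, 2017, which is between those dates.
(4) due by August 1, 2017 + 92 days = November 1, 2017; September 3, 2017 is within that limit.
(5) permitted from August 23, 2017 + 20 days = September 12, 2017 onward; done September 9, 2017 — 3 days too early.

No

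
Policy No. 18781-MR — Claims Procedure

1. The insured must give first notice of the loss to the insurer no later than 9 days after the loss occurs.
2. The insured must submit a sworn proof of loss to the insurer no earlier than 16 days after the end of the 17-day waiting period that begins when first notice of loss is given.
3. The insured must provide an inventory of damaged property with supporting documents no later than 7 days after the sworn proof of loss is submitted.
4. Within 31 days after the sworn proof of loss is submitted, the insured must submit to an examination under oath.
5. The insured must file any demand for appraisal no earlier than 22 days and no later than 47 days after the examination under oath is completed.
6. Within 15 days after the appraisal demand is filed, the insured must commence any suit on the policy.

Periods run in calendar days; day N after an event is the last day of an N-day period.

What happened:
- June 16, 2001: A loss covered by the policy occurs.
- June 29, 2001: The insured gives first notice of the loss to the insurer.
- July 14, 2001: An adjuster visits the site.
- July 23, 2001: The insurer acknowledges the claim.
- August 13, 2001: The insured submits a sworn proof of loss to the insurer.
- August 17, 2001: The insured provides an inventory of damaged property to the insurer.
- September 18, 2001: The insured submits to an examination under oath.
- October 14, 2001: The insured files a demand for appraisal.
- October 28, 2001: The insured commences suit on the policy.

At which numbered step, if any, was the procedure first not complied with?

(1) due by June 16, 2001 + 9 days = June 25, 2001; June 29, 2001 misses that deadline by 4 days.
That is the first point of non-compliance.

Step 1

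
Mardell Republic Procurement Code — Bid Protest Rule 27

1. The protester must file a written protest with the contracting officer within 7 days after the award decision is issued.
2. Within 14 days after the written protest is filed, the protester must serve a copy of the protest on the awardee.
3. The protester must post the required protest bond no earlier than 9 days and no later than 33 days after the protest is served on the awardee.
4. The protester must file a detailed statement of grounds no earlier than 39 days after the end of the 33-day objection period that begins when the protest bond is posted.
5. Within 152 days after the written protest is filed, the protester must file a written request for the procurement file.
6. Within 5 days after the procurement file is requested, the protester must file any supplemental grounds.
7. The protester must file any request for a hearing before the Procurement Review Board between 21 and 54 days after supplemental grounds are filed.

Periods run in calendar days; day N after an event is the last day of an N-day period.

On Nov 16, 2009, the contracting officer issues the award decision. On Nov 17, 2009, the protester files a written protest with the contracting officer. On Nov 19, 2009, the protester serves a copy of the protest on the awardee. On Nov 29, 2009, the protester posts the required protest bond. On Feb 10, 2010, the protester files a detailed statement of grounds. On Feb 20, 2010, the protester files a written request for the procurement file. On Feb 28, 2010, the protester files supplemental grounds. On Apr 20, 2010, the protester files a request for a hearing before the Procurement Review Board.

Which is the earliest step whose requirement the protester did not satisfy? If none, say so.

(1) due by Nov 16, 2009 + 7 days = Nov 23, 2009; Nov 17, 2009 is within that limit.
(2) due by Nov 17, 2009 + 14 days = Dec 1, 2009; Nov 19, 2009 is within that limit.
(3) the permitted window runs from Nov 19, 2009 + 9 = Nov 28, 2009 to Nov 19, 2009 + 33 = Dec 22, 2009; done Nov 29, 2009, which is between those dates.
(4) permitted from Jan 1, 2010 + 39 days = Feb 9, 2010 onward; done Feb 10, 2010 — permitted.
(5) due by Nov 17, 2009 + 152 days = Apr 18, 2010; Feb 20, 2010 is within that limit.
(6) due by Feb 20, 2010 + 5 days = Feb 25, 2010; not done until Feb 28, 2010, 3 days after the deadline.
Later steps need not be reached.

Step 6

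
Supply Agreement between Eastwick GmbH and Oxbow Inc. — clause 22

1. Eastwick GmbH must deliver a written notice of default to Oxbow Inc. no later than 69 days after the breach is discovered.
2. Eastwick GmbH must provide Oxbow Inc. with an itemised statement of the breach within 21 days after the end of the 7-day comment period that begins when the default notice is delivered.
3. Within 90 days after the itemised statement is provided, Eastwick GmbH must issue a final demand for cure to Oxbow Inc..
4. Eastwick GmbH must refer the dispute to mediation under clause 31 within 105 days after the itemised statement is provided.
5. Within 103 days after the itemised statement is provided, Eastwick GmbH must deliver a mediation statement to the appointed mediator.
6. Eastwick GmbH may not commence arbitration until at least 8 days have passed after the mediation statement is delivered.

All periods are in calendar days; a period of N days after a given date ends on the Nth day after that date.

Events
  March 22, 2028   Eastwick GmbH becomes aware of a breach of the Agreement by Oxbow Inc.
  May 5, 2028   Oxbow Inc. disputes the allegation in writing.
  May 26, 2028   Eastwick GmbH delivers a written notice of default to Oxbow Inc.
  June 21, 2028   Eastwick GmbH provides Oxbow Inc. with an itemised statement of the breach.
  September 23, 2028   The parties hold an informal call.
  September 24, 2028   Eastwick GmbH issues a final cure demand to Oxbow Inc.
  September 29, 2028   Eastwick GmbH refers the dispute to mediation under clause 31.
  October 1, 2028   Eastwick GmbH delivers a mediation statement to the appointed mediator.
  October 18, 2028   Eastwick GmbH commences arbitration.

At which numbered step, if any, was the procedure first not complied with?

Step 3

(1) due by March 22, 2028 + 69 days = May 30, 2028; done May 26, 2028 — timely.
(2) due by June 2, 2028 + 21 days = June 23, 2028; completed June 21, 2028, before the deadline.
(3) due by June 21, 2028 + 90 days = September 19, 2028; done September 24, 2028 — 5 days late.
No need to go further; step 3 was not satisfied.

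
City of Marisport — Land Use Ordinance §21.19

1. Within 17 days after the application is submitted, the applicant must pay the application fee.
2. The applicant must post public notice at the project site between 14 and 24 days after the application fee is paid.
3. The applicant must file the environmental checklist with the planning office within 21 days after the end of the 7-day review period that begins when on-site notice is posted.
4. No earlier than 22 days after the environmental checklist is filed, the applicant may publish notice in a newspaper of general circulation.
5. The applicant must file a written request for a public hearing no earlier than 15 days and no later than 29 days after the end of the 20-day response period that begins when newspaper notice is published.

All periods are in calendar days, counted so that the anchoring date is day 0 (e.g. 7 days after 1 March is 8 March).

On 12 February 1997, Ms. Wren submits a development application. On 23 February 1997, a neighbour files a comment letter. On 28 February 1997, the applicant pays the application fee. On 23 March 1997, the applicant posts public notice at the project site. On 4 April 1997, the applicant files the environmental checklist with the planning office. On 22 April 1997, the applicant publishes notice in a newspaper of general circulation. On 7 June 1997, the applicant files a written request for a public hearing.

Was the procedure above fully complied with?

Step 1: 17 days after 12 February 1997 (when the application is submitted) is 1 March 1997; done 28 February 1997 — timely.
Step 2: the window is 14–24 days after 28 February 1997 (when the application fee is paid), so 14 March 1997 through 24 March 1997; done 23 March 1997, which is between those dates.
Step 3: 21 days after 30 March 1997 (end of the 7-day review period, which began when on-site notice is posted on 23 March 1997) is 20 April 1997; completed 4 April 1997, before the deadline.
Step 4: the earliest permitted date is 22 days after 4 April 1997 (when the environmental checklist is filed), i.e. 26 April 1997; acted on 22 April 1997, 4 days prematurely.

No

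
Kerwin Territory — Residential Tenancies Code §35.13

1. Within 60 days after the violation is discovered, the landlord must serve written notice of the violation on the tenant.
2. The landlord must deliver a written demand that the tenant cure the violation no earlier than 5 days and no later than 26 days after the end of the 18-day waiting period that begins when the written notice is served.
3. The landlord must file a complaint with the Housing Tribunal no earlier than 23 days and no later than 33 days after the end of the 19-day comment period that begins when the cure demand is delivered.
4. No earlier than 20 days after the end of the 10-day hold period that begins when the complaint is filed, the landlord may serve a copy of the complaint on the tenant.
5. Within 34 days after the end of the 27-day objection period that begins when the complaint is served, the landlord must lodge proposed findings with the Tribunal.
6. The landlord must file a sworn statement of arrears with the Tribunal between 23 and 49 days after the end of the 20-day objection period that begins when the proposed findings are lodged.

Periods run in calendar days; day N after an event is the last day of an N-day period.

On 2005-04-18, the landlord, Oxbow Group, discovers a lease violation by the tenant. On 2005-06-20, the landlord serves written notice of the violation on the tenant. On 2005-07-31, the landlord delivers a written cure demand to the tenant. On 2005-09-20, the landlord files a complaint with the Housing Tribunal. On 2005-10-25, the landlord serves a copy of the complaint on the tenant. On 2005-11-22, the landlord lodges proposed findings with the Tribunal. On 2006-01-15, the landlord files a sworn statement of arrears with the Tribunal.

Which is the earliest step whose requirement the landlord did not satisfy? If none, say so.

Step 1: 60 days after 2005-04-18 (when the violation is discovered) is 2005-06-17; done 2005-06-20 — 3 days late.
Later steps need not be reached.

Step 1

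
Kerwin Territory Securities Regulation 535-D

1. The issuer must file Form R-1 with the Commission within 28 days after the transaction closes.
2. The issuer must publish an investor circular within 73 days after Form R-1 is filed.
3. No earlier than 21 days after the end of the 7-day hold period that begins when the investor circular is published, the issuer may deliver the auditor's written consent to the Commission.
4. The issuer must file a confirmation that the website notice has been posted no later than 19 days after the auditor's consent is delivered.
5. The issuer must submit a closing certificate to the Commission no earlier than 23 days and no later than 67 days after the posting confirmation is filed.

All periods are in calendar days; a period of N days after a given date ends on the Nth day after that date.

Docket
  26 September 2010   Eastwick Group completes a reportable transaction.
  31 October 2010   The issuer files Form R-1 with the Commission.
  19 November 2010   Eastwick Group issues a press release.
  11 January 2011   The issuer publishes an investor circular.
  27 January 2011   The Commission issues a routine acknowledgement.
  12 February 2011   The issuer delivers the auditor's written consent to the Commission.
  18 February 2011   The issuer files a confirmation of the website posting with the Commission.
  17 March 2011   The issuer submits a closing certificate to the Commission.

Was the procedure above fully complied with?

No

Step 1 — counting 28 days from 26 September 2010 (when the transaction closes) gives a deadline of 24 October 2010; done 31 October 2010 — 7 days late.
Later steps need not be reached.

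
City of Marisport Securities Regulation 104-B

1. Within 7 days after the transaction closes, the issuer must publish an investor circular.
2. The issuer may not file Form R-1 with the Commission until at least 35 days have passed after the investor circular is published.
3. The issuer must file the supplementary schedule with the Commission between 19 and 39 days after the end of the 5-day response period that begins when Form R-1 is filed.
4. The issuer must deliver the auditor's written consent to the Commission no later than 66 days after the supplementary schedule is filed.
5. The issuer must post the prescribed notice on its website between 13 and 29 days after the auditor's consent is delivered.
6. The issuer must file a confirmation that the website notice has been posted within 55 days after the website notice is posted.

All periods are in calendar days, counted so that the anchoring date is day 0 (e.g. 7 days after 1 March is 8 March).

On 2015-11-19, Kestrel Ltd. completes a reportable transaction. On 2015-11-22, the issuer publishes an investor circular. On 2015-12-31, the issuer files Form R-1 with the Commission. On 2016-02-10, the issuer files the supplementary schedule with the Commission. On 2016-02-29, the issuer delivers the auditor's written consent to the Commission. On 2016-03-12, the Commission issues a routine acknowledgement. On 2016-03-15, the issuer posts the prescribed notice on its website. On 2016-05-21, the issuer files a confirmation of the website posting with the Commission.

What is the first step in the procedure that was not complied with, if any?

Step 6

Step 1: 7 days after 2015-11-19 (when the transaction closes) is 2015-11-26; done 2015-11-22 — timely.
Step 2: the earliest permitted date is 35 days after 2015-11-22 (when the investor circular is published), i.e. 2015-12-27; done 2015-12-31 — permitted.
Step 3: the window is 19–39 days after 2016-01-05 (end of the 5-day response period, which began when Form R-1 is filed on 2015-12-31), so 2016-01-24 through 2016-02-13; 2016-02-10 falls inside that range.
Step 4: 66 days after 2016-02-10 (when the supplementary schedule is filed) is 2016-04-16; done 2016-02-29 — timely.
Step 5: the window is 13–29 days after 2016-02-29 (when the auditor's consent is delivered), so 2016-03-13 through 2016-03-29; done 2016-03-15, which is between those dates.
Step 6: 55 days after 2016-03-15 (when the website notice is posted) is 2016-05-09; not done until 2016-05-21, 12 days after the deadline.
The analysis stops there.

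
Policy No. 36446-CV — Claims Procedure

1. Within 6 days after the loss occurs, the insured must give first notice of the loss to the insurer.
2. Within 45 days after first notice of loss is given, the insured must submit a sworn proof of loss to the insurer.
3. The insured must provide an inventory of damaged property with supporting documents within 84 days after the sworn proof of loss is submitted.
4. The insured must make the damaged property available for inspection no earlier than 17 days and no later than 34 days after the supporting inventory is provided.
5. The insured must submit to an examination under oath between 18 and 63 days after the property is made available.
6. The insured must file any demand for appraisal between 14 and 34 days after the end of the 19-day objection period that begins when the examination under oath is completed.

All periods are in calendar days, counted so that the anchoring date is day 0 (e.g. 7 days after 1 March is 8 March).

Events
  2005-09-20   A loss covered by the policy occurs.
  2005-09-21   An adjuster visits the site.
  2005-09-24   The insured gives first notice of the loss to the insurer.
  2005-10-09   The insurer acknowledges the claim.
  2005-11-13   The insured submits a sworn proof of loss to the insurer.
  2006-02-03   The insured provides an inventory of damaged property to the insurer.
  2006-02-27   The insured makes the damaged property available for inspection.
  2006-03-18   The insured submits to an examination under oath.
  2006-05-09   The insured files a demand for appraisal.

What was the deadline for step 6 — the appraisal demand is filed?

2006-05-10

The examination under oath is completed on 2006-03-18; the 19-day objection period therefore ends 2006-04-06, and step 6 runs from that date. The window is 14–34 days after 2006-04-06; it closes on 2006-05-10.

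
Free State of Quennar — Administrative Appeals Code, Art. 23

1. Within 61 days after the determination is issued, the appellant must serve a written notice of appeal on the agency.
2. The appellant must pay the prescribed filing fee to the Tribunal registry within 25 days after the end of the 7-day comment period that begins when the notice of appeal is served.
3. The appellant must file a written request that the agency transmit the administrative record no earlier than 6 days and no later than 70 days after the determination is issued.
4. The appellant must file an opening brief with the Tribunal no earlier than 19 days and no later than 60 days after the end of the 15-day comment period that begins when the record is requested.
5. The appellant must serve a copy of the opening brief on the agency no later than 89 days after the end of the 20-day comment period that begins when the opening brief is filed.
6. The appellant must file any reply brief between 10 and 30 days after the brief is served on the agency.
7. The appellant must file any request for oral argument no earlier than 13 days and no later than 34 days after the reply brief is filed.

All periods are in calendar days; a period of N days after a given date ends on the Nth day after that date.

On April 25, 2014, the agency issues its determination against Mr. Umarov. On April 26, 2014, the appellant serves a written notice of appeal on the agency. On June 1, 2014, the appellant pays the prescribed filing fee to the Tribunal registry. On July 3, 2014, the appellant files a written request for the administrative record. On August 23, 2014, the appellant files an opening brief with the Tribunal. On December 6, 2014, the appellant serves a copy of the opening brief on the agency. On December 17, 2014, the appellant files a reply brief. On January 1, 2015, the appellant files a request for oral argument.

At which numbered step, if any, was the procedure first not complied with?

(1) due by April 25, 2014 + 61 days = June 25, 2014; completed April 26, 2014, before the deadline.
(2) due by May 3, 2014 + 25 days = May 28, 2014; not done until June 1, 2014, 4 days after the deadline.
No need to go further; step 2 was not satisfied.

Step 2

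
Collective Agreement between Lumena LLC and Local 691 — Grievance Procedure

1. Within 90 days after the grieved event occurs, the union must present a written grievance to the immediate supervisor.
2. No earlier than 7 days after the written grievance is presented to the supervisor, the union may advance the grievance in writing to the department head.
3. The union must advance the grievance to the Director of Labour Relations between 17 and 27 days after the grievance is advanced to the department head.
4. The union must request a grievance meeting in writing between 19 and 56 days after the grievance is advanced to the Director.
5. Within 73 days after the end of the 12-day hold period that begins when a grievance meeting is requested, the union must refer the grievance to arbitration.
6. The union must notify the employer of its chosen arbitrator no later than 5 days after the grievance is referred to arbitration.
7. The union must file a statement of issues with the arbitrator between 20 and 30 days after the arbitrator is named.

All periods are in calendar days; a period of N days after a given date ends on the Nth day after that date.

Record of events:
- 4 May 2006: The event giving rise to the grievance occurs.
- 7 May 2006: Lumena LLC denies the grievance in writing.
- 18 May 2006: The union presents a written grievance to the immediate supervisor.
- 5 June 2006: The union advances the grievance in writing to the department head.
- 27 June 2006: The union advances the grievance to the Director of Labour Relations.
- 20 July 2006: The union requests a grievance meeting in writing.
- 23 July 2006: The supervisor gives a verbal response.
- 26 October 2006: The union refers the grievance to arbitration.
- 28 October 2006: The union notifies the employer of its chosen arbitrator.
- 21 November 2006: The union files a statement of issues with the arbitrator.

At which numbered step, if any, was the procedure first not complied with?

(1) due by 4 May 2006 + 90 days = 2 August 2006; completed 18 May 2006, before the deadline.
(2) permitted from 18 May 2006 + 7 days = 25 May 2006 onward; done 5 June 2006 — permitted.
(3) the permitted window runs from 5 June 2006 + 17 = 22 June 2006 to 5 June 2006 + 27 = 2 July 2006; done 27 June 2006 — within the window.
(4) the permitted window runs from 27 June 2006 + 19 = 16 July 2006 to 27 June 2006 + 56 = 22 August 2006; done 20 July 2006 — within the window.
(5) due by 1 August 2006 + 73 days = 13 October 2006; 26 October 2006 misses that deadline by 13 days.

Step 5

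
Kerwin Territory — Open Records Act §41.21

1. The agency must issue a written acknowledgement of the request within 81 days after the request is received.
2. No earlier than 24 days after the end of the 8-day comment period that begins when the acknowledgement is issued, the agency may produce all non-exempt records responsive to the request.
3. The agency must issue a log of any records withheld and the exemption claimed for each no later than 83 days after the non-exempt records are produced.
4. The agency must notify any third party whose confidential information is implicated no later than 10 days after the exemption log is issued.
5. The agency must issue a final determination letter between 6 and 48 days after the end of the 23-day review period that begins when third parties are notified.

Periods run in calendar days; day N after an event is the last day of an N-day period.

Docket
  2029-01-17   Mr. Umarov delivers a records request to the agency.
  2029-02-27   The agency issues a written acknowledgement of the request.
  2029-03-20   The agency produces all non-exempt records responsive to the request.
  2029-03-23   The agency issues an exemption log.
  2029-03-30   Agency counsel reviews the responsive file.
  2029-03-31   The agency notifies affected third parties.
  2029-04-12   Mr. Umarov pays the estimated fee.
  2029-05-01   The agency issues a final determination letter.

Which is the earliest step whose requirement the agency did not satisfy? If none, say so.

(1) due by 2029-01-17 + 81 days = 2029-04-08; 2029-02-27 is within that limit.
(2) permitted from 2029-03-07 + 24 days = 2029-03-31 onward; 2029-03-20 is 11 days before the earliest permitted date.

Step 2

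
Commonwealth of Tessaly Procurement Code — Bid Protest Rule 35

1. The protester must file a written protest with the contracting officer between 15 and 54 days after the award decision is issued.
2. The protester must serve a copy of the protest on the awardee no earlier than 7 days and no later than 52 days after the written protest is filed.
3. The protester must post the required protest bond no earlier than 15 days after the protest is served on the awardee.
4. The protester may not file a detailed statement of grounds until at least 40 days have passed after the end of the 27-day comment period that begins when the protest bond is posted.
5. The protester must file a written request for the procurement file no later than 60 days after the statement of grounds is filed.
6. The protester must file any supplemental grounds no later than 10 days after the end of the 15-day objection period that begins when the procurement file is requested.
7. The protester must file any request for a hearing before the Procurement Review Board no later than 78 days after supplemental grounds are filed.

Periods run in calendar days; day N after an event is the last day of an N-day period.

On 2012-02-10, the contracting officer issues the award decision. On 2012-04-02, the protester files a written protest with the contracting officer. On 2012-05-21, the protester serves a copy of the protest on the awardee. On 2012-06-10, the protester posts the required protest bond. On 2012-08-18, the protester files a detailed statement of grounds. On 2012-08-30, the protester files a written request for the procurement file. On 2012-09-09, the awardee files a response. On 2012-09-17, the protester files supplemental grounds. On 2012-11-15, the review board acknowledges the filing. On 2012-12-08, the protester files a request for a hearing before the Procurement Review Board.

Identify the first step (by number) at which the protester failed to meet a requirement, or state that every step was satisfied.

Step 7

Step 1: the window is 15–54 days after 2012-02-10 (when the award decision is issued), so 2012-02-25 through 2012-04-04; done 2012-04-02, which is between those dates.
Step 2: the window is 7–52 days after 2012-04-02 (when the written protest is filed), so 2012-04-09 through 2012-05-24; 2012-05-21 falls inside that range.
Step 3: the earliest permitted date is 15 days after 2012-05-21 (when the protest is served on the awardee), i.e. 2012-06-05; done 2012-06-10 — permitted.
Step 4: the earliest permitted date is 40 days after 2012-07-07 (end of the 27-day comment period, which began when the protest bond is posted on 2012-06-10), i.e. 2012-08-16; done 2012-08-18 — permitted.
Step 5: 60 days after 2012-08-18 (when the statement of grounds is filed) is 2012-10-17; done 2012-08-30 — timely.
Step 6: 10 days after 2012-09-14 (end of the 15-day objection period, which began when the procurement file is requested on 2012-08-30) is 2012-09-24; done 2012-09-17 — timely.
Step 7: 78 days after 2012-09-17 (when supplemental grounds are filed) is 2012-12-04; not done until 2012-12-08, 4 days after the deadline.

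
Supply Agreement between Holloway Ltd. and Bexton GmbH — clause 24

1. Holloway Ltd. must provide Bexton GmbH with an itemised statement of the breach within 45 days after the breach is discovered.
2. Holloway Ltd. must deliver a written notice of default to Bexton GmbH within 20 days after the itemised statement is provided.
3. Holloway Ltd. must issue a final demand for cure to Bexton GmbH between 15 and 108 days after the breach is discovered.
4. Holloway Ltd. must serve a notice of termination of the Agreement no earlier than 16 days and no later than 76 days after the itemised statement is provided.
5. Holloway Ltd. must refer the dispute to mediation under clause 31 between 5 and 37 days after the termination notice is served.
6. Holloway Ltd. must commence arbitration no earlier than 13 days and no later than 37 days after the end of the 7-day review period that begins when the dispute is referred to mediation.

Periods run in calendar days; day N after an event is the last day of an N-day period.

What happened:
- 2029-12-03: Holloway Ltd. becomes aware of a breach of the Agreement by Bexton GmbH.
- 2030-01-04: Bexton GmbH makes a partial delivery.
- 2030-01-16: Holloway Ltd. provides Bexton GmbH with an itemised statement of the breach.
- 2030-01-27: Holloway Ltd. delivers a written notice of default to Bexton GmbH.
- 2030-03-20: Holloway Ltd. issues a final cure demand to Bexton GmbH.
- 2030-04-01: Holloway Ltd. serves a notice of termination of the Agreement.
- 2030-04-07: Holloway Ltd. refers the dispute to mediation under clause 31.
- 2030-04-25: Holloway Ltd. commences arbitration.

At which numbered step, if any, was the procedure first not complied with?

Step 1: 45 days after 2029-12-03 (when the breach is discovered) is 2030-01-17; 2030-01-16 is within that limit.
Step 2: 20 days after 2030-01-16 (when the itemised statement is provided) is 2030-02-05; done 2030-01-27 — timely.
Step 3: the window is 15–108 days after 2029-12-03 (when the breach is discovered), so 2029-12-18 through 2030-03-21; done 2030-03-20, which is between those dates.
Step 4: the window is 16–76 days after 2030-01-16 (when the itemised statement is provided), so 2030-02-01 through 2030-04-02; done 2030-04-01 — within the window.
Step 5: the window is 5–37 days after 2030-04-01 (when the termination notice is served), so 2030-04-06 through 2030-05-08; 2030-04-07 falls inside that range.
Step 6: the window is 13–37 days after 2030-04-14 (end of the 7-day review period, which began when the dispute is referred to mediation on 2030-04-07), so 2030-04-27 through 2030-05-21; done 2030-04-25 — 2 days before the window opened.

Step 6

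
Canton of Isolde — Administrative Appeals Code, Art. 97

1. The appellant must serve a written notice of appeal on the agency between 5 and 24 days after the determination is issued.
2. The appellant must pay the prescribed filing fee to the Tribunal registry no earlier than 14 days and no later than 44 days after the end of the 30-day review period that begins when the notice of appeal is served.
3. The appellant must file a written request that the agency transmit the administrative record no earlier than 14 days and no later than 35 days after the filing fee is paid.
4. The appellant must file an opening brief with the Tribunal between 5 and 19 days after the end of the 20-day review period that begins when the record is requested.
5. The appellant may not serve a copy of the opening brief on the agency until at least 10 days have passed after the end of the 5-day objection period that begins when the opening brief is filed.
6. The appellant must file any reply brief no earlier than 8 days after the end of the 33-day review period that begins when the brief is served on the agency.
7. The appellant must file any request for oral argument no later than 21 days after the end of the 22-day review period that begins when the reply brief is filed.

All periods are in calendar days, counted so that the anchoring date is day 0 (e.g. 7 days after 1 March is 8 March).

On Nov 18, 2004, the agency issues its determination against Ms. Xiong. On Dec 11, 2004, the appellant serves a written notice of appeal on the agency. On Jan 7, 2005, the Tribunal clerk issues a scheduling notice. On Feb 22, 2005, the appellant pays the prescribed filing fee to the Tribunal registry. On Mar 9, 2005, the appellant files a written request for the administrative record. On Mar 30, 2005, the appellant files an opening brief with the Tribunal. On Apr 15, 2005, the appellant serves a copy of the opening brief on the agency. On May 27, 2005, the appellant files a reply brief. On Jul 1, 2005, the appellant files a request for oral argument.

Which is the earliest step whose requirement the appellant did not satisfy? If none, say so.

Step 4

(1) the permitted window runs from Nov 18, 2004 + 5 = Nov 23, 2004 to Nov 18, 2004 + 24 = Dec 12, 2004; done Dec 11, 2004, which is between those dates.
(2) the permitted window runs from Jan 10, 2005 + 14 = Jan 24, 2005 to Jan 10, 2005 + 44 = Feb 23, 2005; Feb 22, 2005 falls inside that range.
(3) the permitted window runs from Feb 22, 2005 + 14 = Mar 8, 2005 to Feb 22, 2005 + 35 = Mar 29, 2005; Mar 9, 2005 falls inside that range.
(4) the permitted window runs from Mar 29, 2005 + 5 = Apr 3, 2005 to Mar 29, 2005 + 19 = Apr 17, 2005; done Mar 30, 2005 — 4 days before the window opened.
No need to go further; step 4 was not satisfied.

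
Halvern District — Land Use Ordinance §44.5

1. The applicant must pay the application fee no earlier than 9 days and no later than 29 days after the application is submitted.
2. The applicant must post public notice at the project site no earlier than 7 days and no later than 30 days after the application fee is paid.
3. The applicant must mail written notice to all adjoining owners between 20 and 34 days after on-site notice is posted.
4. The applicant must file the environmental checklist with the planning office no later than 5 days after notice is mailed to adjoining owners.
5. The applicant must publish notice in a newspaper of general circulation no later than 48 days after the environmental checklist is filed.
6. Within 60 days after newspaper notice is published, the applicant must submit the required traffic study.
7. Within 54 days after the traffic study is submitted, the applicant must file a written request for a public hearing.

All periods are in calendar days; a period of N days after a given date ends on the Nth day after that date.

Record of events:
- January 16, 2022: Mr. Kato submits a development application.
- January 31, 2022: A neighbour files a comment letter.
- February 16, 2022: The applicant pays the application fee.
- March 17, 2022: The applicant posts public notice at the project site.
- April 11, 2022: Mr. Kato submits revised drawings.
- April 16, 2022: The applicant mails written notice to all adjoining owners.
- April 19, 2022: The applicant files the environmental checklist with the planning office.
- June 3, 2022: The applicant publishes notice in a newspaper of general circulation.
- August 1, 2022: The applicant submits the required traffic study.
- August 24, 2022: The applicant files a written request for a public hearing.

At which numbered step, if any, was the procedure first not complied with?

Step 1

(1) the permitted window runs from January 16, 2022 + 9 = January 25, 2022 to January 16, 2022 + 29 = February 14, 2022; done February 16, 2022 — 2 days after the window closed.
That is the first point of non-compliance.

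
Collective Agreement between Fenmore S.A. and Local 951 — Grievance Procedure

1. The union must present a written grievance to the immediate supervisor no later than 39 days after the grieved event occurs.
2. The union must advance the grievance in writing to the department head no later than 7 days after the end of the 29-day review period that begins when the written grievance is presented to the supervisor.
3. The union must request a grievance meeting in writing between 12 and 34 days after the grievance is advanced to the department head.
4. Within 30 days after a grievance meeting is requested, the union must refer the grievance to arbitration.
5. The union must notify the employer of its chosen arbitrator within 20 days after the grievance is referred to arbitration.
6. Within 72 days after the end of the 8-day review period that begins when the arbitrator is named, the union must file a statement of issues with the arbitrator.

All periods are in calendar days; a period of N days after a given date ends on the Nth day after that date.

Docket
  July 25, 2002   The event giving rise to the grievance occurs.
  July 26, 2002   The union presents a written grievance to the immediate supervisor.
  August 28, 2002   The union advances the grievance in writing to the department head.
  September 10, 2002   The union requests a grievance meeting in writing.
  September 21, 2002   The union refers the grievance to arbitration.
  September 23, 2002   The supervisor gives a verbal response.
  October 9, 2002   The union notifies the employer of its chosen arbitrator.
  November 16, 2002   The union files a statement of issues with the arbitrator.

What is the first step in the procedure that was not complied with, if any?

None — every step was satisfied

(1) due by July 25, 2002 + 39 days = September 2, 2002; done July 26, 2002 — timely.
(2) due by August 24, 2002 + 7 days = August 31, 2002; done August 28, 2002 — timely.
(3) the permitted window runs from August 28, 2002 + 12 = September 9, 2002 to August 28, 2002 + 34 = October 1, 2002; done September 10, 2002, which is between those dates.
(4) due by September 10, 2002 + 30 days = October 10, 2002; completed September 21, 2002, before the deadline.
(5) due by September 21, 2002 + 20 days = October 11, 2002; completed October 9, 2002, before the deadline.
(6) due by October 17, 2002 + 72 days = December 28, 2002; completed November 16, 2002, before the deadline.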